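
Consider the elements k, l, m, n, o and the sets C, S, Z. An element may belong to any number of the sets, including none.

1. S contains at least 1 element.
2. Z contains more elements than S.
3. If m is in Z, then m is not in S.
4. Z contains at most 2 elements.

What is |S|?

1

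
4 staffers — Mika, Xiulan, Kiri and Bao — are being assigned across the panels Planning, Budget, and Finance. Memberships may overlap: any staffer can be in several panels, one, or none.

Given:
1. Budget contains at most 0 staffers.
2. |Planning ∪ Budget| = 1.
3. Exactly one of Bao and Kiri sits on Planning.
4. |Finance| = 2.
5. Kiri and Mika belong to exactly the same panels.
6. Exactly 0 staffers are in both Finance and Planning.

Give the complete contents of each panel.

Planning = {Bao}; Budget = {}; Finance = {Kiri, Mika}

(1): Budget already has 0, so the rest are out.
Suppose Mika ∈ Planning: no assignment then satisfies all the clues, so Mika ∉ Planning.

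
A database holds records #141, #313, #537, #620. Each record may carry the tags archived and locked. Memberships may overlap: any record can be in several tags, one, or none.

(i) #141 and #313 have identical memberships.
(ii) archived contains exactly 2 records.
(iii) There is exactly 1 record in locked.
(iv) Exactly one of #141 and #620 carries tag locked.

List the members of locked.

locked = {#620}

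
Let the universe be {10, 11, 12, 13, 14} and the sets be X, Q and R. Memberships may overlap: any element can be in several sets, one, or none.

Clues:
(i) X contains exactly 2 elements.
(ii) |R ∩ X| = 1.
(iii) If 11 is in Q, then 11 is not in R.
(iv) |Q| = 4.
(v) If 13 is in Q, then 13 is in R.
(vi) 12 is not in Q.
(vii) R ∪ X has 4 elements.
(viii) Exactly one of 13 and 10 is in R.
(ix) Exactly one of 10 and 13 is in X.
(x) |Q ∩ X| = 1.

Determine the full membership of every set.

X = {10, 12}; Q = {10, 11, 13, 14}; R = {12, 13, 14}

From (vi): 12 ∉ Q.
(iv): only 4 candidates remain for Q, so all are in.
(v): 13 ∈ R.
(viii) (exactly one): 10 ∉ R.
(iii): 11 ∉ R.
Suppose 10 ∉ X: no assignment then satisfies all the clues, so 10 ∈ X.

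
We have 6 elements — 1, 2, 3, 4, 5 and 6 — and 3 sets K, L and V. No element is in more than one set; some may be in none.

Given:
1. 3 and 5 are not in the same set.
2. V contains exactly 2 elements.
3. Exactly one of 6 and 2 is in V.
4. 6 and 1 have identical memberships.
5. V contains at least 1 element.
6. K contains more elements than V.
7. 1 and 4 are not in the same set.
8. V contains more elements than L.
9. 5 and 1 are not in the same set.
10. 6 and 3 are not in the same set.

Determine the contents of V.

V = {1, 6}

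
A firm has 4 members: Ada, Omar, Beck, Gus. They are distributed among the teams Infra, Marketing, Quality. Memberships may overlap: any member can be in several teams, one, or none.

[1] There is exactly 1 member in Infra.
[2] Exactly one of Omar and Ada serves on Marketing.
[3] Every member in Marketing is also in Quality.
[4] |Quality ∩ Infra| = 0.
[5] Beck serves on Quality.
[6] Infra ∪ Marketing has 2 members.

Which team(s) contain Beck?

Beck: Quality

From (5): Beck ∈ Quality.
Suppose Beck ∈ Infra: no assignment then satisfies all the clues, so Beck ∉ Infra.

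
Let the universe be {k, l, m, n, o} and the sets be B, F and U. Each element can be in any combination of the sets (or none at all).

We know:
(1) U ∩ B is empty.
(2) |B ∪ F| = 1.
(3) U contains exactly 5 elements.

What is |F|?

1

(3): only 5 candidates remain for U, so all are in.
(1) (disjoint): k ∉ B.
(1) (disjoint): l ∉ B.
(1) (disjoint): m ∉ B.
(1) (disjoint): n ∉ B.
(1) (disjoint): o ∉ B.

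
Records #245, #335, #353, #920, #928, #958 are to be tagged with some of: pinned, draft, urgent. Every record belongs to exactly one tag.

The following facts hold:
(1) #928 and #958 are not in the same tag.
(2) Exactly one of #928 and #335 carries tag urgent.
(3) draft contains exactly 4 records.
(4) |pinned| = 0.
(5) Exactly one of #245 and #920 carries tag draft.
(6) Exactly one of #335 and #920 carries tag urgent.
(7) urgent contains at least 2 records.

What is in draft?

(4): pinned already has 0, so the rest are out.
Suppose #245 ∉ draft: no assignment then satisfies all the clues, so #245 ∈ draft.

draft = {#245, #335, #353, #958}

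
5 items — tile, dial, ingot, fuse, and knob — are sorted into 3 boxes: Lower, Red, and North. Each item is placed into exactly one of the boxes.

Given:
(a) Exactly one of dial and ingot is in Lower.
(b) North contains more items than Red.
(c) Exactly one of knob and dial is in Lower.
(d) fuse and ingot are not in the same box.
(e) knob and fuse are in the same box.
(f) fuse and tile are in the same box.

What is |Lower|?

1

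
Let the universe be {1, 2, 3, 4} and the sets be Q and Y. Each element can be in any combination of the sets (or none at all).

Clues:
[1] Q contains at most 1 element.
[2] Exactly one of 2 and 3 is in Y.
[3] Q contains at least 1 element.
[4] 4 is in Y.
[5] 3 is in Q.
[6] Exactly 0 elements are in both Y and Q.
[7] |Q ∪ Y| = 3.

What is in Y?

Y = {2, 4}

From (4): 4 ∈ Y.
From (5): 3 ∈ Q.
(1): Q already has 1, so the rest are out.
Suppose 1 ∈ Y: no assignment then satisfies all the clues, so 1 ∉ Y.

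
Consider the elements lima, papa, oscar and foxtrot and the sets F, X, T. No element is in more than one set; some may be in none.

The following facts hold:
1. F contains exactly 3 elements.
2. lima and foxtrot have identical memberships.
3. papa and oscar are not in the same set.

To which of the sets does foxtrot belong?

foxtrot: F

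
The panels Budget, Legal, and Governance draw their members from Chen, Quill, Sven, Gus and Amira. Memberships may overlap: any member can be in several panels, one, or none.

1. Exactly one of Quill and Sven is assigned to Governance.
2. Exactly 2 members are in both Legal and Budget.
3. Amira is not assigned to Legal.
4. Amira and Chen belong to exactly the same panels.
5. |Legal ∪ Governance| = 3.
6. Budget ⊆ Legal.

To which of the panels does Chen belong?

Chen: none

From (3): Amira ∉ Legal.
(4): Chen matches Amira: Chen ∉ Legal.
(6) contrapositive: Chen ∉ Budget.
(6) contrapositive: Amira ∉ Budget.
Suppose Chen ∈ Governance: no assignment then satisfies all the clues, so Chen ∉ Governance.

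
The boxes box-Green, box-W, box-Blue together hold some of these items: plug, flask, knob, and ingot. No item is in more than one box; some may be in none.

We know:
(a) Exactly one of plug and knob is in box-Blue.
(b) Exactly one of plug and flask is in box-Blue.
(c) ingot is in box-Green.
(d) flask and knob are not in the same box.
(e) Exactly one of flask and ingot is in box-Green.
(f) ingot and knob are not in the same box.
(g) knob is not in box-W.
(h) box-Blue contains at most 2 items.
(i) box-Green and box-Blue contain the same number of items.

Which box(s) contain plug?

plug: box-Blue

From (c): ingot ∈ box-Green.
From (g): knob ∉ box-W.
(e) (exactly one): flask ∉ box-Green.
(f): knob ∉ box-Green.
Suppose plug ∈ box-Green: no assignment then satisfies all the clues, so plug ∉ box-Green.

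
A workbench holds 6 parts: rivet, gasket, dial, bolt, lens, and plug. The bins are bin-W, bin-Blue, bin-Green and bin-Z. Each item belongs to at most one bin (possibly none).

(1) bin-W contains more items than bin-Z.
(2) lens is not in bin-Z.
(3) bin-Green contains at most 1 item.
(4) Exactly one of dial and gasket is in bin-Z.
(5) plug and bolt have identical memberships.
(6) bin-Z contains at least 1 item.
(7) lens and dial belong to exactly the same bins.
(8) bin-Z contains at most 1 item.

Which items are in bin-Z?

bin-Z = {gasket}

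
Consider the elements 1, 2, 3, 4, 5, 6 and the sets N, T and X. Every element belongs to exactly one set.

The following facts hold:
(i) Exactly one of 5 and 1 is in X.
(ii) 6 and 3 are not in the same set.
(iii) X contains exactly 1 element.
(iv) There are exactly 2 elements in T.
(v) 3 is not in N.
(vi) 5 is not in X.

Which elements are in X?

X = {1}

From (v): 3 ∉ N.
From (vi): 5 ∉ X.
(i) (exactly one): 1 ∈ X.
(iii): X already has 1, so the rest are out.
Only one set left: 3 ∈ T.
(ii): 6 ∉ T.
Only one set left: 6 ∈ N.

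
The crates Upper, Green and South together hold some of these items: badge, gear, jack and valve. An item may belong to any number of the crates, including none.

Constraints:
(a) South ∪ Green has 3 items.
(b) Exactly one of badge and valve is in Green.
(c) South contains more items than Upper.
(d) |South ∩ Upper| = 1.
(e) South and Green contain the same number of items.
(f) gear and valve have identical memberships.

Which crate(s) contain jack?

jack: Green, South, Upper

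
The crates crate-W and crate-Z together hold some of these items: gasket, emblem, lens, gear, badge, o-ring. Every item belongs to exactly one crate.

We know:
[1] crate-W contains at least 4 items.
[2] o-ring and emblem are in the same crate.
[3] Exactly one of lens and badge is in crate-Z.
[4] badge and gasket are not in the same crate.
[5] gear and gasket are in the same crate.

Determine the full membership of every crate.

crate-W = {emblem, gasket, gear, lens, o-ring}; crate-Z = {badge}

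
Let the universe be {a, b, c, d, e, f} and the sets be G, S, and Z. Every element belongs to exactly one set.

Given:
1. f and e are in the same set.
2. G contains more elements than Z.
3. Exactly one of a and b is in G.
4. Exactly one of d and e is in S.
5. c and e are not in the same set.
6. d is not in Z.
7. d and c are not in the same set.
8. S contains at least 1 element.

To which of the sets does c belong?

c: Z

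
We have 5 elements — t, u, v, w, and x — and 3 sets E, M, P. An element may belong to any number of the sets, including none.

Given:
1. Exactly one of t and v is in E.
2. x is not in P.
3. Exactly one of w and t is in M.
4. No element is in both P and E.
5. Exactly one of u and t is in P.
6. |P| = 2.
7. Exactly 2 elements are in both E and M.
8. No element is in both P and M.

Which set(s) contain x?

x: E, M

From (2): x ∉ P.
Suppose x ∉ E: no assignment then satisfies all the clues, so x ∈ E.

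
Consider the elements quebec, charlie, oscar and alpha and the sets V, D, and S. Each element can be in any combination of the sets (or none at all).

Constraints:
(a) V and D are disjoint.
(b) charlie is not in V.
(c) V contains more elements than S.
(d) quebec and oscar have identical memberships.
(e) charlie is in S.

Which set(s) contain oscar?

oscar: V

From (b): charlie ∉ V.
From (e): charlie ∈ S.
Suppose oscar ∉ V: no assignment then satisfies all the clues, so oscar ∈ V.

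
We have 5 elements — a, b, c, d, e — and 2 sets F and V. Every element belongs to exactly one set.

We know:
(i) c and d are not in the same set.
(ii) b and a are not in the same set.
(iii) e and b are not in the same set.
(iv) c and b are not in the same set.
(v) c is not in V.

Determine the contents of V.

V = {b, d}

From (v): c ∉ V.
Only one set left: c ∈ F.
(i): d ∉ F.
(iv): b ∉ F.
Only one set left: b ∈ V.
Only one set left: d ∈ V.
(ii): a ∉ V.
(iii): e ∉ V.
Only one set left: a ∈ F.
Only one set left: e ∈ F.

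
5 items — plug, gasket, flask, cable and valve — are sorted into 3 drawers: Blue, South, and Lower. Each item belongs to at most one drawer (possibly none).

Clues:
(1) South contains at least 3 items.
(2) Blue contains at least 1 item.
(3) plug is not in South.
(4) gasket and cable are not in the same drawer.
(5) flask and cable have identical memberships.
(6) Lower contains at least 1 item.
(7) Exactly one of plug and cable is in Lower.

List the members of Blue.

Blue = {gasket}

From (3): plug ∉ South.
Suppose plug ∈ Blue: no assignment then satisfies all the clues, so plug ∉ Blue.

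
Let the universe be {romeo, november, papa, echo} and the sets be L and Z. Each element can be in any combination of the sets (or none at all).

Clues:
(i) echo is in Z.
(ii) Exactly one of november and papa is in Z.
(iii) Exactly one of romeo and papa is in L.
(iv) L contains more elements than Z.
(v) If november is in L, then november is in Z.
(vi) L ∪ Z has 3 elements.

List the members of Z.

Z = {echo, november}

From (i): echo ∈ Z.
Suppose romeo ∈ Z: no assignment then satisfies all the clues, so romeo ∉ Z.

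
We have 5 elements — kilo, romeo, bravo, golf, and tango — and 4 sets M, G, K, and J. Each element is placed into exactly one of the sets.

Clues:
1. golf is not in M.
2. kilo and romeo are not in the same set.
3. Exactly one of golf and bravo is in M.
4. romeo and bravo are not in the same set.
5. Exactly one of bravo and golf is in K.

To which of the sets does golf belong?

From (1): golf ∉ M.
(3) (exactly one): bravo ∈ M.
(4): romeo ∉ M.
(5) (exactly one): golf ∈ K.

golf: K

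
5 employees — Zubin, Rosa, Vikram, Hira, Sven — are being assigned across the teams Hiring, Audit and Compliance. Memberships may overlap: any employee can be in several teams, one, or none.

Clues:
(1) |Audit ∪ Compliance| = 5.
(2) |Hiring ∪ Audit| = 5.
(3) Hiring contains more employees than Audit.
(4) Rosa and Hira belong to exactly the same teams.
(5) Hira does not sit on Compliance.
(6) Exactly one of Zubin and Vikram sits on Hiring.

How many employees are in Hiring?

4

From (5): Hira ∉ Compliance.
(4): Rosa matches Hira: Rosa ∉ Compliance.
Suppose Rosa ∉ Hiring: no assignment then satisfies all the clues, so Rosa ∈ Hiring.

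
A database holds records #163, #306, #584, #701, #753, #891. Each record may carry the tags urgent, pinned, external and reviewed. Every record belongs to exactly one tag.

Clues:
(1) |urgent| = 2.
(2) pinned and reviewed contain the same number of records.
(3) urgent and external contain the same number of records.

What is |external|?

2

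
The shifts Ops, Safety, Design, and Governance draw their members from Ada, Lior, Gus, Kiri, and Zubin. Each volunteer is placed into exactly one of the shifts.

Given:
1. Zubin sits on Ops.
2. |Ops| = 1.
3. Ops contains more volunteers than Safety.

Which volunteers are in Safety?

Safety = {}

From (1): Zubin ∈ Ops.
(2): Ops already has 1, so the rest are out.
Suppose Ada ∈ Safety: no assignment then satisfies all the clues, so Ada ∉ Safety.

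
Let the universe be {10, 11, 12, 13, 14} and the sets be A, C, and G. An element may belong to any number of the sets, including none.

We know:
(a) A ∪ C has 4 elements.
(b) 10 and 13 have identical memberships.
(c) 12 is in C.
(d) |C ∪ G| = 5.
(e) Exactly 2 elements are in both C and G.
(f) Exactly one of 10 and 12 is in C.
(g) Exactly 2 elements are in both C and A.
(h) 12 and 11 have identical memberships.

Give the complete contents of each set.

A = {10, 11, 12, 13}; C = {11, 12}; G = {10, 11, 12, 13, 14}

From (c): 12 ∈ C.
(f) (exactly one): 10 ∉ C.
(h): 11 matches 12: 11 ∈ C.
(b): 13 matches 10: 13 ∉ C.
Suppose 10 ∉ A: no assignment then satisfies all the clues, so 10 ∈ A.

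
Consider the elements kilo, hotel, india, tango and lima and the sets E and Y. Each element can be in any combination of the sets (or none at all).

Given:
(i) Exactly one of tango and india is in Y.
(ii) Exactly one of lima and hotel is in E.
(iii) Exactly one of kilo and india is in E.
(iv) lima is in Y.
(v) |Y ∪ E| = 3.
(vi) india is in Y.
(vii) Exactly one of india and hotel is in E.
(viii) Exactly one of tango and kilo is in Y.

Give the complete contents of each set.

E = {india, lima}; Y = {india, kilo, lima}

From (iv): lima ∈ Y.
From (vi): india ∈ Y.
(i) (exactly one): tango ∉ Y.
(viii) (exactly one): kilo ∈ Y.
Suppose kilo ∈ E: no assignment then satisfies all the clues, so kilo ∉ E.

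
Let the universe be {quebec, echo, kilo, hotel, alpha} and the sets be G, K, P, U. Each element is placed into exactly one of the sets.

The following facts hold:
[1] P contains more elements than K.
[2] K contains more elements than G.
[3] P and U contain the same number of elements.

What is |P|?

2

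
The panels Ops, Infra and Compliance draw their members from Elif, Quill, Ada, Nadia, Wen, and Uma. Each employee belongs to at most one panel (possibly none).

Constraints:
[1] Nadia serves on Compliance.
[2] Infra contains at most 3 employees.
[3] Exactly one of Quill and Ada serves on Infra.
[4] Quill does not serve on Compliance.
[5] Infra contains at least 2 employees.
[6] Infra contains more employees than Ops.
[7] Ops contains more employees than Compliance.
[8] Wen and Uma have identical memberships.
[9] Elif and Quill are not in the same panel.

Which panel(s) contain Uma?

From (1): Nadia ∈ Compliance.
From (4): Quill ∉ Compliance.
Suppose Uma ∈ Ops: no assignment then satisfies all the clues, so Uma ∉ Ops.

Uma: Infra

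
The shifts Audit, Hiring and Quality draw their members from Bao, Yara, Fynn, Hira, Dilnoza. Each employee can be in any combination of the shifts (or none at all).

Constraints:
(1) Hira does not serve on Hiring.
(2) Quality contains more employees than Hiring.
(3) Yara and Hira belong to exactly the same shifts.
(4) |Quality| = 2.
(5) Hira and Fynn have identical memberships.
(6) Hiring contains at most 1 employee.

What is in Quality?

Quality = {Bao, Dilnoza}

From (1): Hira ∉ Hiring.
(3): Yara matches Hira: Yara ∉ Hiring.
(5): Fynn matches Hira: Fynn ∉ Hiring.
Suppose Bao ∉ Quality: no assignment then satisfies all the clues, so Bao ∈ Quality.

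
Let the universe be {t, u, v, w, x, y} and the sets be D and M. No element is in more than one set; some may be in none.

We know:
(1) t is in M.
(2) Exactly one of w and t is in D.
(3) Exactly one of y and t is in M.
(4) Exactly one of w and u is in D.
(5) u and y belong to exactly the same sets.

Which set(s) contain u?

From (1): t ∈ M.
(2) (exactly one): w ∈ D.
(3) (exactly one): y ∉ M.
(4) (exactly one): u ∉ D.
(5): y matches u: y ∉ D.
(5): u matches y: u ∉ M.

u: none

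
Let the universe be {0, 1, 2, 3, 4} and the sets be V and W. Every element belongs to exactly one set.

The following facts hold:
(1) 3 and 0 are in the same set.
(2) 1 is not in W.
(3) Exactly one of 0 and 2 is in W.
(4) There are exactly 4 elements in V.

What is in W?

W = {2}

From (2): 1 ∉ W.
Only one set left: 1 ∈ V.
Suppose 0 ∈ W: no assignment then satisfies all the clues, so 0 ∉ W.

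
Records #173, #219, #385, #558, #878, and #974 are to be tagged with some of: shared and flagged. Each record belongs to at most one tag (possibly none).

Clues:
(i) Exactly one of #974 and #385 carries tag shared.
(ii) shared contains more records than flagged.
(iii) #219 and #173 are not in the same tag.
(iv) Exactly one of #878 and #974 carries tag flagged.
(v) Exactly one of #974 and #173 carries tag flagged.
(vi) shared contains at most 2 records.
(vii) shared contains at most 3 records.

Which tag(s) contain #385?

#385: shared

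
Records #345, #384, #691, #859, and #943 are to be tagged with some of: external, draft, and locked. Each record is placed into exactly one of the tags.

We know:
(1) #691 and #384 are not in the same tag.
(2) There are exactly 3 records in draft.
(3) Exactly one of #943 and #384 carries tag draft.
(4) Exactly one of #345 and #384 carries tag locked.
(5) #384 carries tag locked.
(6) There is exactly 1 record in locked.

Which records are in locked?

locked = {#384}

From (5): #384 ∈ locked.
(1): #691 ∉ locked.
(3) (exactly one): #943 ∈ draft.
(4) (exactly one): #345 ∉ locked.
(6): locked already has 1, so the rest are out.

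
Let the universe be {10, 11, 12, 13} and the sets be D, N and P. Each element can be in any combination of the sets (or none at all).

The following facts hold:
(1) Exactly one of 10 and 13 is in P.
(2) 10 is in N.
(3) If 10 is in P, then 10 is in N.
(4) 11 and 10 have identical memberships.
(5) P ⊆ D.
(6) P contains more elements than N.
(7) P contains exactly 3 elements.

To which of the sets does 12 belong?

12: D, P

From (2): 10 ∈ N.
(4): 11 matches 10: 11 ∈ N.
Suppose 12 ∉ D: no assignment then satisfies all the clues, so 12 ∈ D.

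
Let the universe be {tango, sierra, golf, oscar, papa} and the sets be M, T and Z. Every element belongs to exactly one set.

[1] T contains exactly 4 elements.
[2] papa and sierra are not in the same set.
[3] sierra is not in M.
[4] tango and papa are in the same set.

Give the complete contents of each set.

M = {}; T = {golf, oscar, papa, tango}; Z = {sierra}

From (3): sierra ∉ M.
Suppose tango ∈ M: no assignment then satisfies all the clues, so tango ∉ M.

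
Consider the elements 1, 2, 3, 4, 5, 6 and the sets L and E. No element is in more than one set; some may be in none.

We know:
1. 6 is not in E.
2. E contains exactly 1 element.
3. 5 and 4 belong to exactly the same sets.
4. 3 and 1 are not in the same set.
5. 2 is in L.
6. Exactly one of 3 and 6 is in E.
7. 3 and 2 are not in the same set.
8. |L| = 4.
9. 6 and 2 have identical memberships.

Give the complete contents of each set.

L = {2, 4, 5, 6}; E = {3}

From (1): 6 ∉ E.
From (5): 2 ∈ L.
(6) (exactly one): 3 ∈ E.
(9): 6 matches 2: 6 ∈ L.
(2): E already has 1, so the rest are out.
Suppose 1 ∈ L: no assignment then satisfies all the clues, so 1 ∉ L.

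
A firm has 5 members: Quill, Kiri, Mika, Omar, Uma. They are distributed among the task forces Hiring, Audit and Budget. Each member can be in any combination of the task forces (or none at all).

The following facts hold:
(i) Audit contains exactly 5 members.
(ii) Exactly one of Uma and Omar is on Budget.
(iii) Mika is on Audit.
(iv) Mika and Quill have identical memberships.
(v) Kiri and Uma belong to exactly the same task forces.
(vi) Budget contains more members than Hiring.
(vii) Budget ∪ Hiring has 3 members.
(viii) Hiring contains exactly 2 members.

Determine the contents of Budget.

Budget = {Mika, Omar, Quill}

From (iii): Mika ∈ Audit.
(i): only 5 candidates remain for Audit, so all are in.
Suppose Quill ∉ Budget: no assignment then satisfies all the clues, so Quill ∈ Budget.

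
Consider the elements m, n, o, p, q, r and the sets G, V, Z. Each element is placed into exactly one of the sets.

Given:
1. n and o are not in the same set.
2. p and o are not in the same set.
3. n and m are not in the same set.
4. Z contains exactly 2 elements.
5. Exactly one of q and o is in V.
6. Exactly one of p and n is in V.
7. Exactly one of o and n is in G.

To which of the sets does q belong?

q: V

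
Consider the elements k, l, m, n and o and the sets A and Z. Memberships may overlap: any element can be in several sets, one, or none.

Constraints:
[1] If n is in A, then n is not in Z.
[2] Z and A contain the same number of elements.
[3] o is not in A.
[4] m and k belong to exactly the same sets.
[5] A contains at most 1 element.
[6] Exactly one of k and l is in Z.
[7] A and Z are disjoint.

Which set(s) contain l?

l: Z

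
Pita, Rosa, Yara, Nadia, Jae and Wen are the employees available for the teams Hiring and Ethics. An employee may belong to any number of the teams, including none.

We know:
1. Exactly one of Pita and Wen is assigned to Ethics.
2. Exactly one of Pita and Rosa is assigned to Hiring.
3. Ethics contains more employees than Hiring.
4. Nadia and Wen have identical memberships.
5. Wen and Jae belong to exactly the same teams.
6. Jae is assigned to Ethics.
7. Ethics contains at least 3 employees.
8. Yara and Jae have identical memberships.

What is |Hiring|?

1

From (6): Jae ∈ Ethics.
(5): Wen matches Jae: Wen ∈ Ethics.
(8): Yara matches Jae: Yara ∈ Ethics.
(1) (exactly one): Pita ∉ Ethics.
(4): Nadia matches Wen: Nadia ∈ Ethics.
Suppose Yara ∈ Hiring: no assignment then satisfies all the clues, so Yara ∉ Hiring.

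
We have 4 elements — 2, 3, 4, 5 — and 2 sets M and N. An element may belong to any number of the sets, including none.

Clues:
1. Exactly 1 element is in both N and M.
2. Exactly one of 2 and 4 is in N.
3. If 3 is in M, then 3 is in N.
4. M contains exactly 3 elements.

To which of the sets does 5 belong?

5: M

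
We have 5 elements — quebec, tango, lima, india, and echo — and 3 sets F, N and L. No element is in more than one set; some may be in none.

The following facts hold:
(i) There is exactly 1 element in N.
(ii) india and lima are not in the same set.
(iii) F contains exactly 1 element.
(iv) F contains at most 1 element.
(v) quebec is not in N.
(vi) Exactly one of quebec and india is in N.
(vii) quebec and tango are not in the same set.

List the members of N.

From (v): quebec ∉ N.
(vi) (exactly one): india ∈ N.
(i): N already has 1, so the rest are out.

N = {india}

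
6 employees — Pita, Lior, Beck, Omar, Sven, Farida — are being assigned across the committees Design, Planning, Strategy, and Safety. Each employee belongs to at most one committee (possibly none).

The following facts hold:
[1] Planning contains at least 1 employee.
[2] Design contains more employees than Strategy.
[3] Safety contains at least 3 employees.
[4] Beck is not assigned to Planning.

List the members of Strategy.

Strategy = {}

From (4): Beck ∉ Planning.
Suppose Pita ∈ Strategy: no assignment then satisfies all the clues, so Pita ∉ Strategy.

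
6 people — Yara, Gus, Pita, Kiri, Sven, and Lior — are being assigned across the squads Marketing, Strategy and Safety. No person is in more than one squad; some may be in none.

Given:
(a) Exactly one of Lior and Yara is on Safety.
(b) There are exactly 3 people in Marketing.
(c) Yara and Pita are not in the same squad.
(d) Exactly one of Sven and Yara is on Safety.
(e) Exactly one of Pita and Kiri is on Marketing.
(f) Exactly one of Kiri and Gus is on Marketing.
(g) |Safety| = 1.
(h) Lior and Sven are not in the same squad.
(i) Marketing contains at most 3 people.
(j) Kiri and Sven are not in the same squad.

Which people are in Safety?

Safety = {Yara}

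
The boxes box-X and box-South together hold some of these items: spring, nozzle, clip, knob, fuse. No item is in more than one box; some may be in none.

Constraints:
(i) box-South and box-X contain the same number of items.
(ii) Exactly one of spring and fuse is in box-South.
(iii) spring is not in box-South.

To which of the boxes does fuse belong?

fuse: box-South

From (iii): spring ∉ box-South.
(ii) (exactly one): fuse ∈ box-South.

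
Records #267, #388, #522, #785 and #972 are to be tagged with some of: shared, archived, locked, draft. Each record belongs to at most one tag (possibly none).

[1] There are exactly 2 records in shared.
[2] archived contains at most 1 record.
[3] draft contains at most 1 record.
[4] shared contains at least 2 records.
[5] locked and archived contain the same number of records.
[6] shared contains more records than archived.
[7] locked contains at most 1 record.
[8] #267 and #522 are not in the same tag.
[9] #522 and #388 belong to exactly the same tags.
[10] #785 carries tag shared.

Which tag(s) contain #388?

#388: none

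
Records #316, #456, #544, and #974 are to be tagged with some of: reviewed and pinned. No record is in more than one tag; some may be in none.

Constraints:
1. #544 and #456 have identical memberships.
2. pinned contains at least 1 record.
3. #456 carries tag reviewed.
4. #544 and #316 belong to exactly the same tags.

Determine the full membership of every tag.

From (3): #456 ∈ reviewed.
(1): #544 matches #456: #544 ∈ reviewed.
(4): #316 matches #544: #316 ∈ reviewed.
(2): only 1 candidates remain for pinned, so all are in.

reviewed = {#316, #456, #544}; pinned = {#974}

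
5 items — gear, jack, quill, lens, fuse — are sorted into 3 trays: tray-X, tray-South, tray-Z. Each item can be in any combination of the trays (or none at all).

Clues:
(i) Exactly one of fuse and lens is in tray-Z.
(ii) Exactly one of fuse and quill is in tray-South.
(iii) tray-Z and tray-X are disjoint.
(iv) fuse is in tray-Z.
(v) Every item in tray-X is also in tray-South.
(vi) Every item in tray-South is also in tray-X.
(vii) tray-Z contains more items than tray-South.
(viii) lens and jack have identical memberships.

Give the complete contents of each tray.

tray-X = {quill}; tray-South = {quill}; tray-Z = {fuse, gear}

From (iv): fuse ∈ tray-Z.
(i) (exactly one): lens ∉ tray-Z.
(iii) (disjoint): fuse ∉ tray-X.
(vi) contrapositive: fuse ∉ tray-South.
(viii): jack matches lens: jack ∉ tray-Z.
(ii) (exactly one): quill ∈ tray-South.
(vi) with quill ∈ tray-South: quill ∈ tray-X.
(iii) (disjoint): quill ∉ tray-Z.
Suppose gear ∈ tray-X: no assignment then satisfies all the clues, so gear ∉ tray-X.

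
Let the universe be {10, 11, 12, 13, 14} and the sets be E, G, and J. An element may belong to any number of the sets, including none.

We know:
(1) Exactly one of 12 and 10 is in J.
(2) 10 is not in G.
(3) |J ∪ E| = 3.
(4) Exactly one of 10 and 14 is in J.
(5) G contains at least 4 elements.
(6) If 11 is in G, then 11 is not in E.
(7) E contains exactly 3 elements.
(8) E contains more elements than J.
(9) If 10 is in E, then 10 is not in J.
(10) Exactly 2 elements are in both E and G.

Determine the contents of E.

From (2): 10 ∉ G.
(5): only 4 candidates remain for G, so all are in.
(6): 11 ∉ E.
Suppose 10 ∉ E: no assignment then satisfies all the clues, so 10 ∈ E.

E = {10, 12, 14}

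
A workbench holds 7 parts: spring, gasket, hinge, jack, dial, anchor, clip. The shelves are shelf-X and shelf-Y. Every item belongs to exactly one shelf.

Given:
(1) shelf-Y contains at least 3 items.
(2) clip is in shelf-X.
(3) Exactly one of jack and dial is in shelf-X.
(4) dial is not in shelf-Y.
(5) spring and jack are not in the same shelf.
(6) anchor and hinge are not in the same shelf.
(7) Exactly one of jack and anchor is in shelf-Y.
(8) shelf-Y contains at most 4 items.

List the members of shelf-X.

shelf-X = {anchor, clip, dial, spring}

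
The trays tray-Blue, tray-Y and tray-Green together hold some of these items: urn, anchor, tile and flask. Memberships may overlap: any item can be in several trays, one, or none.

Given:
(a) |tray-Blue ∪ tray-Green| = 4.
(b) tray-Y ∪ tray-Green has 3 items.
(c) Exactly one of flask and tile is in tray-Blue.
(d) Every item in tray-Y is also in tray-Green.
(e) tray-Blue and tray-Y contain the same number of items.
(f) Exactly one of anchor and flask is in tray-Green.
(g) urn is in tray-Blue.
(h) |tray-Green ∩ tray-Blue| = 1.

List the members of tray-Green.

tray-Green = {anchor, tile, urn}

From (g): urn ∈ tray-Blue.
Suppose urn ∉ tray-Green: no assignment then satisfies all the clues, so urn ∈ tray-Green.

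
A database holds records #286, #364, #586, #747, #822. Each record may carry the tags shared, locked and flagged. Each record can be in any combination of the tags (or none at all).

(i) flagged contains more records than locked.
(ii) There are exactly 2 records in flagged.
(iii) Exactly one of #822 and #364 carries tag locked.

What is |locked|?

1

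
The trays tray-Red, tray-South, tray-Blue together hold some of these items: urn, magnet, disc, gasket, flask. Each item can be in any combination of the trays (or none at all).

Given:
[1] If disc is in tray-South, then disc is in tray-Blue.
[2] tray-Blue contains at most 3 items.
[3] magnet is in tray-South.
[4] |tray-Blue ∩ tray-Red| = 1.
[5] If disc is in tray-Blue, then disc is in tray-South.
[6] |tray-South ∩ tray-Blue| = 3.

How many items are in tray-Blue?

3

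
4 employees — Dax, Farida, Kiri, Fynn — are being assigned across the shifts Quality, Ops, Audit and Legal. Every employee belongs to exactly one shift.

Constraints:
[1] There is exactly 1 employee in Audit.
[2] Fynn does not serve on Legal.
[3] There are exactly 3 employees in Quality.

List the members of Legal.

Legal = {}

From (2): Fynn ∉ Legal.
Suppose Dax ∈ Legal: no assignment then satisfies all the clues, so Dax ∉ Legal.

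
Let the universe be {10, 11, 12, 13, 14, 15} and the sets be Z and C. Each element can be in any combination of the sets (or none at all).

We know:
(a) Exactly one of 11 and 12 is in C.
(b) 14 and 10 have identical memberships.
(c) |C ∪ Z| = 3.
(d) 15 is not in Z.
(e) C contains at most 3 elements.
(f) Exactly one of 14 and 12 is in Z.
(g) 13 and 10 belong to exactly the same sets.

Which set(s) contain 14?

14: none

From (d): 15 ∉ Z.
Suppose 14 ∈ Z: no assignment then satisfies all the clues, so 14 ∉ Z.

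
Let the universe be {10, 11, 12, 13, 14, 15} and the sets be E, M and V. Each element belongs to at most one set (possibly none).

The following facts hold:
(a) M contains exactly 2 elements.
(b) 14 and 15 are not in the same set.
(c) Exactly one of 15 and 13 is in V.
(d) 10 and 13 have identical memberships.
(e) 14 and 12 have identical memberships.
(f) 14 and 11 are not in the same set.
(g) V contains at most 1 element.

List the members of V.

V = {15}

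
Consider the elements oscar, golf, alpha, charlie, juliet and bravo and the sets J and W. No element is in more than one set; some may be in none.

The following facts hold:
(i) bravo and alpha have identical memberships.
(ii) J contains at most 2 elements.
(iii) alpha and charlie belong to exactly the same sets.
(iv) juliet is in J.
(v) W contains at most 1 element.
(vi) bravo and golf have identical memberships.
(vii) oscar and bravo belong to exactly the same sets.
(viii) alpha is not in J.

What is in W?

W = {}

From (iv): juliet ∈ J.
From (viii): alpha ∉ J.
(i): bravo matches alpha: bravo ∉ J.
(iii): charlie matches alpha: charlie ∉ J.
(vi): golf matches bravo: golf ∉ J.
(vii): oscar matches bravo: oscar ∉ J.
Suppose oscar ∈ W: no assignment then satisfies all the clues, so oscar ∉ W.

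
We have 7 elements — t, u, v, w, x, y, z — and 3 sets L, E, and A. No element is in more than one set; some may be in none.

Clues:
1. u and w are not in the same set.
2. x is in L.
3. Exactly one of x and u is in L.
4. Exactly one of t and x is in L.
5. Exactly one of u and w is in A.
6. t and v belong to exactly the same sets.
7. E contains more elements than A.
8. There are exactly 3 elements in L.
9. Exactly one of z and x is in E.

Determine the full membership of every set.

L = {w, x, y}; E = {t, v, z}; A = {u}

From (2): x ∈ L.
(3) (exactly one): u ∉ L.
(4) (exactly one): t ∉ L.
(6): v matches t: v ∉ L.
(9) (exactly one): z ∈ E.
(8): only 3 candidates remain for L, so all are in.
(5) (exactly one): u ∈ A.
Suppose t ∉ E: no assignment then satisfies all the clues, so t ∈ E.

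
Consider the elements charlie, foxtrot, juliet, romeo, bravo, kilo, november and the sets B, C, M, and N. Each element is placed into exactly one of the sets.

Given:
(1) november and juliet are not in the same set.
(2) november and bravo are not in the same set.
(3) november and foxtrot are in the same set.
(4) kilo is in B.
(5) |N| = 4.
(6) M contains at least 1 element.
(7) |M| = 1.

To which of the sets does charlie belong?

charlie: N

From (4): kilo ∈ B.
Suppose charlie ∈ B: no assignment then satisfies all the clues, so charlie ∉ B.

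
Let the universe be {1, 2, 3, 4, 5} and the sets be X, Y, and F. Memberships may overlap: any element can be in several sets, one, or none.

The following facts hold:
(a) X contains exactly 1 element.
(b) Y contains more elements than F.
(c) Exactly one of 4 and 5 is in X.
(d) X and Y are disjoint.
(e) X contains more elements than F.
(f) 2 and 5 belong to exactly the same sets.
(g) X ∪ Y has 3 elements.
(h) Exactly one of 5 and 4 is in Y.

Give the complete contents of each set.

X = {4}; Y = {2, 5}; F = {}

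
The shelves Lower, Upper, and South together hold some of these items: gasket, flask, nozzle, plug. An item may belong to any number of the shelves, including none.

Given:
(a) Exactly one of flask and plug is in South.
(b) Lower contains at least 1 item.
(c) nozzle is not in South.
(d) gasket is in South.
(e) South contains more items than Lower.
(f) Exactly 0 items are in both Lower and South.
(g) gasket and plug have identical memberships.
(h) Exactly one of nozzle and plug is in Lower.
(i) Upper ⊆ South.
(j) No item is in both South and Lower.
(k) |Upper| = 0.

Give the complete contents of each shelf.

Lower = {nozzle}; Upper = {}; South = {gasket, plug}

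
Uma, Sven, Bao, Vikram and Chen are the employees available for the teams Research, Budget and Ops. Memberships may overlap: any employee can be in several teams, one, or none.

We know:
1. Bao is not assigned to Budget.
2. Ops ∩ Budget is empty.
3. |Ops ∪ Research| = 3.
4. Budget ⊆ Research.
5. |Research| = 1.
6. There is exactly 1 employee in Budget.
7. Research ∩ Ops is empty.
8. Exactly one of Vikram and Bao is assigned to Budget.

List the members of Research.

Research = {Vikram}

From (1): Bao ∉ Budget.
(8) (exactly one): Vikram ∈ Budget.
(2) (disjoint): Vikram ∉ Ops.
(4) with Vikram ∈ Budget: Vikram ∈ Research.
(5): Research already has 1, so the rest are out.
(6): Budget already has 1, so the rest are out.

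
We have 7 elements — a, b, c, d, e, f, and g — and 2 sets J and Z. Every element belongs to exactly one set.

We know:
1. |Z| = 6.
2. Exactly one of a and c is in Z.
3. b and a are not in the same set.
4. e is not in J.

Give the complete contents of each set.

J = {a}; Z = {b, c, d, e, f, g}

From (4): e ∉ J.
Only one set left: e ∈ Z.
Suppose a ∉ J: no assignment then satisfies all the clues, so a ∈ J.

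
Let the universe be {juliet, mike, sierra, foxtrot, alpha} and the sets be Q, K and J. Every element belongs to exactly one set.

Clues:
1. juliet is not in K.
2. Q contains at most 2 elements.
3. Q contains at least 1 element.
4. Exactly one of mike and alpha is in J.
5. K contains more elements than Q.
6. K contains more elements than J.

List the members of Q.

Q = {juliet}

From (1): juliet ∉ K.
Suppose juliet ∉ Q: no assignment then satisfies all the clues, so juliet ∈ Q.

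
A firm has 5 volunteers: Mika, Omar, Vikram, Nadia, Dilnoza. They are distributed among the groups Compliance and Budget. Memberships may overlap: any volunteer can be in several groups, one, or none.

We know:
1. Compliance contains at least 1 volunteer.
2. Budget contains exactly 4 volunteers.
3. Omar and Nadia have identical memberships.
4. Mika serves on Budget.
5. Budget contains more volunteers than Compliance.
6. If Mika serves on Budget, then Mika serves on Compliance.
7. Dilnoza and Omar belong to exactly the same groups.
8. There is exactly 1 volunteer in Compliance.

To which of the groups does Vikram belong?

Vikram: none

From (4): Mika ∈ Budget.
(6): Mika ∈ Compliance.
(8): Compliance already has 1, so the rest are out.
Suppose Vikram ∈ Budget: no assignment then satisfies all the clues, so Vikram ∉ Budget.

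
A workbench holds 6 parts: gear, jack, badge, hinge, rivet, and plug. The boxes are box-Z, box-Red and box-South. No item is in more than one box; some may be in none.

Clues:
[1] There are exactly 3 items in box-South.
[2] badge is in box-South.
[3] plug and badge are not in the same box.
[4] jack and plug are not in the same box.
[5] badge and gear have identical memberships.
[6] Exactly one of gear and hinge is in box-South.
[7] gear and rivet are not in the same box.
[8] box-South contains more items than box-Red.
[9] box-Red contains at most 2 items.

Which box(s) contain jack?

jack: box-South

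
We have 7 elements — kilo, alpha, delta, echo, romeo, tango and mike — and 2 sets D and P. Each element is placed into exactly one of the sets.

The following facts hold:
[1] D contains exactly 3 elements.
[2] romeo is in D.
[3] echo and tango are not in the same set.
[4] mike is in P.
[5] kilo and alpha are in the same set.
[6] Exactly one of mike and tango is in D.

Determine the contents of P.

P = {alpha, echo, kilo, mike}

From (2): romeo ∈ D.
From (4): mike ∈ P.
(6) (exactly one): tango ∈ D.
(3): echo ∉ D.
Only one set left: echo ∈ P.
Suppose kilo ∉ P: no assignment then satisfies all the clues, so kilo ∈ P.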